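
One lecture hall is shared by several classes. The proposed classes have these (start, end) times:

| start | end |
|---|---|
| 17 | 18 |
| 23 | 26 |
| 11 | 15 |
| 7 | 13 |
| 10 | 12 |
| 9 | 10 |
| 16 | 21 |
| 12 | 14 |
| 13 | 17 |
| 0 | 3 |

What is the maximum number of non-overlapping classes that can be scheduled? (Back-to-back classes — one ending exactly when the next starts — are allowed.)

Greedy by earliest finish: after sorting by end time, pick each interval compatible with the last pick.
By end time: (0,3), (9,10), (10,12), (7,13), (12,14), (11,15), (13,17), (17,18), (16,21), (23,26).
Pick (0,3); next start ≥ 3 → (9,10); next start ≥ 10 → (10,12); next start ≥ 12 → (12,14); next start ≥ 14 → (17,18); next start ≥ 18 → (23,26).
Selected 6 classes.

6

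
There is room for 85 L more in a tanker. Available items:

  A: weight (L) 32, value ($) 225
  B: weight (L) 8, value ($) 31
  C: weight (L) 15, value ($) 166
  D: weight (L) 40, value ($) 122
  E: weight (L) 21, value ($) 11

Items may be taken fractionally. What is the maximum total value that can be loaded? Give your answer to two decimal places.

Greedy by value/weight ratio, highest first.
Ratios (sorted): C 11.07, A 7.03, B 3.88, D 3.05, E 0.52
take C (15 @ 166); take A (32 @ 225); take B (8 @ 31); take 30/40 of D → 91.50. Capacity used 85/85.
Total value = 513.50

513.50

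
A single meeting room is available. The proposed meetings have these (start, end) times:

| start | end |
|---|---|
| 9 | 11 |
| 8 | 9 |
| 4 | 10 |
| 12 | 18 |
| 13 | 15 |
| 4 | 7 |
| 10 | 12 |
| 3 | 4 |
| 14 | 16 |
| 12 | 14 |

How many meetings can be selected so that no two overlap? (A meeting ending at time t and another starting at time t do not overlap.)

6

Order by finish time; keep every interval that doesn't clash with the previous kept one.
Sorted by end: (3,4)  (4,7)  (8,9)  (4,10)  (9,11)  (10,12)  (12,14)  (13,15)  (14,16)  (12,18)
take (3,4); take (4,7); take (8,9); skip (4,10); take (9,11); skip (10,12); take (12,14); take (14,16).
Selected 6 meetings.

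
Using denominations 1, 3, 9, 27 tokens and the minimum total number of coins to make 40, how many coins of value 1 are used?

Greedy: take as many of the largest coin as possible, then repeat with the remainder.
40 − 1×27→13 − 1×9→4 − 1×3→1 − 1×1→0
Count of 1: 1

1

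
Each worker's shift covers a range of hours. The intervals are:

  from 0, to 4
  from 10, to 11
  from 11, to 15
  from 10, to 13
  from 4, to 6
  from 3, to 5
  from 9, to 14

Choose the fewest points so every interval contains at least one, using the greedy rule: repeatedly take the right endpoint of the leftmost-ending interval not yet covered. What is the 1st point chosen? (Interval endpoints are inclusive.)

Sort by right endpoint; whenever an interval is uncovered, place a point at its right end.
By right end: [0,4]  [3,5]  [4,6]  [10,11]  [10,13]  [9,14]  [11,15]
[0,4] uncovered → point at 4; [10,11] uncovered → point at 11.
Points: 4, 11 (2 total).

4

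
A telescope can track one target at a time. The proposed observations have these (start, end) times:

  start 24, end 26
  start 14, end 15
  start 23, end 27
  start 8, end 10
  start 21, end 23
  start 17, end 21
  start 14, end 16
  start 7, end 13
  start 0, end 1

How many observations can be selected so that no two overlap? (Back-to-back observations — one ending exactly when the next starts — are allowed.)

6

Sort by end time and greedily take each interval whose start is ≥ the last chosen end.
By end time: (0,1), (8,10), (7,13), (14,15), (14,16), (17,21), (21,23), (24,26), (23,27).
Pick (0,1); next start ≥ 1 → (8,10); next start ≥ 10 → (14,15); next start ≥ 15 → (17,21); next start ≥ 21 → (21,23); next start ≥ 23 → (24,26).
Selected 6 observations.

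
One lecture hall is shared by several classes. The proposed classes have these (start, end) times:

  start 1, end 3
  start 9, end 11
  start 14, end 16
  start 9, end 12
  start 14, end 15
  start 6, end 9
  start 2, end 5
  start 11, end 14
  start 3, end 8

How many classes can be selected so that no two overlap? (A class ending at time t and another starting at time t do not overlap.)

Greedy by earliest finish: after sorting by end time, pick each interval compatible with the last pick.
By end time: (1,3), (2,5), (3,8), (6,9), (9,11), (9,12), (11,14), (14,15), (14,16).
Pick (1,3); next start ≥ 3 → (3,8); next start ≥ 8 → (9,11); next start ≥ 11 → (11,14); next start ≥ 14 → (14,15).
Selected 5 classes.

5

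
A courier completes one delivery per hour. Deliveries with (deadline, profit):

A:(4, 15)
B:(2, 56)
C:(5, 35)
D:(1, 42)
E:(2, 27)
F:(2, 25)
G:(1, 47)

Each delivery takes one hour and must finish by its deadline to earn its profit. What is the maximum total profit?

153

Take jobs in profit order; each goes to the latest open slot no later than its deadline.
Profit order: B=56 G=47 D=42 C=35 E=27 F=25 A=15
Assign: B→slot 2, G→slot 1, D skipped, C→slot 5, E skipped, F skipped, A→slot 4.
Slots: [1:G] [2:B] [4:A] [5:C]
Profit = 47 + 56 + 15 + 35 = 153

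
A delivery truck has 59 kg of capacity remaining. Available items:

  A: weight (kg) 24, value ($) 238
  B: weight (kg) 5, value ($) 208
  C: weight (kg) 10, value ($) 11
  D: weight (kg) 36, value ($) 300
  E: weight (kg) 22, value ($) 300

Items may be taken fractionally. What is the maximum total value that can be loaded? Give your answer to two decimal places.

Ratios (sorted): B 41.60, E 13.64, A 9.92, D 8.33, C 1.10
take B (5 @ 208); take E (22 @ 300); take A (24 @ 238); take 8/36 of D → 66.67. Capacity used 59/59.
Total value = 812.67

812.67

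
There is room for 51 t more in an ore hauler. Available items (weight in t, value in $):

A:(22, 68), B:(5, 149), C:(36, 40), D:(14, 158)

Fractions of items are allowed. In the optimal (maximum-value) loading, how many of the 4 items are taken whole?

Greedy by value/weight ratio, highest first.
Ratios (sorted): B 29.80, D 11.29, A 3.09, C 1.11
take B (5 @ 149); take D (14 @ 158); take A (22 @ 68); take 10/36 of C → 11.11. Capacity used 51/51.
3 item(s) taken whole; one partial (take 10/36 of C).

3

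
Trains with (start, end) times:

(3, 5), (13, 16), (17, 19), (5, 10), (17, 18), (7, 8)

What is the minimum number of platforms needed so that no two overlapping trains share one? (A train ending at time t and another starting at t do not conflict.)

starts: [3, 5, 7, 13, 17, 17]
ends:   [5, 8, 10, 16, 18, 19]
s3→1 e5→0 s5→1 s7→2  — peak 2.

2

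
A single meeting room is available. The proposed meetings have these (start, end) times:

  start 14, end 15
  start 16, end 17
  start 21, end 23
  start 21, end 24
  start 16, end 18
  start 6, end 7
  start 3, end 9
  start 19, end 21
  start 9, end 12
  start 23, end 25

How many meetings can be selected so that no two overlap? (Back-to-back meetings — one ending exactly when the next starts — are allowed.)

Order by finish time; keep every interval that doesn't clash with the previous kept one.
Sorted by end: (6,7)  (3,9)  (9,12)  (14,15)  (16,17)  (16,18)  (19,21)  (21,23)  (21,24)  (23,25)
take (6,7); skip (3,9); take (9,12); take (14,15); take (16,17); skip (16,18); take (19,21); take (21,23); take (23,25).
Selected 7 meetings.

7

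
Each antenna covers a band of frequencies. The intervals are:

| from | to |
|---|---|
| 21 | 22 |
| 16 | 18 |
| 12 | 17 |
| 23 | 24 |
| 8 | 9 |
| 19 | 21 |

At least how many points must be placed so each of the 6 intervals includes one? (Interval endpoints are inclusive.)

4

Sort by right endpoint; whenever an interval is uncovered, place a point at its right end.
Sorted: [8,9] [12,17] [16,18] [19,21] [21,22] [23,24]
{[8,9]} hit by 9; {[12,17],[16,18]} hit by 17; {[19,21],[21,22]} hit by 21; {[23,24]} hit by 24.
Points: 9, 17, 21, 24 (4 total).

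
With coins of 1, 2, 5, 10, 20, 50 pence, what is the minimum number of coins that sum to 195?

6

Greedy: take as many of the largest coin as possible, then repeat with the remainder.
195 = 3×50 + 2×20 + 1×5
Total coins = 3 + 2 + 1 = 6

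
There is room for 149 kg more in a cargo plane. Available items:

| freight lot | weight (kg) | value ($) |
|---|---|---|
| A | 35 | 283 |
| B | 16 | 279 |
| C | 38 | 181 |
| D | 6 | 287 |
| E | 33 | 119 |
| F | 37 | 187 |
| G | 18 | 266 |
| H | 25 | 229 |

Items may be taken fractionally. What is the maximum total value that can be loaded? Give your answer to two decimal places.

Sort by value per unit weight and fill in that order.
Order: D (287/6=47.83) > B (279/16=17.44) > G (266/18=14.78) > H (229/25=9.16) > A (283/35=8.09) > F (187/37=5.05) > C (181/38=4.76) > E (119/33=3.61)
Fill: take D (6 @ 287) → take B (16 @ 279) → take G (18 @ 266) → take H (25 @ 229) → take A (35 @ 283) → take F (37 @ 187) → take 12/38 of C → 57.16; 149/149 used.
Total value = 1588.16

1588.16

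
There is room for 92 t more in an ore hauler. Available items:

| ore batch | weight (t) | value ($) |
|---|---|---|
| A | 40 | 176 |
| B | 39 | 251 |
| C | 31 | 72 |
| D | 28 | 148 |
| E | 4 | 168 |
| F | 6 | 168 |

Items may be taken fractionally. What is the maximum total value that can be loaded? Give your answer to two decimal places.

801.00

Greedy by value/weight ratio, highest first.
Ratios (sorted): E 42.00, F 28.00, B 6.44, D 5.29, A 4.40, C 2.32
take E (4 @ 168); take F (6 @ 168); take B (39 @ 251); take D (28 @ 148); take 15/40 of A → 66.00. Capacity used 92/92.
Total value = 801.00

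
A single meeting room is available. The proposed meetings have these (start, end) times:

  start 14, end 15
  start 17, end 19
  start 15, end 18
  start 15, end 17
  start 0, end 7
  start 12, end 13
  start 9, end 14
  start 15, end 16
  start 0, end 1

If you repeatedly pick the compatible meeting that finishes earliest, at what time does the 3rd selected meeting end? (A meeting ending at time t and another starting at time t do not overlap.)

15

Sorted by end: (0,1)  (0,7)  (12,13)  (9,14)  (14,15)  (15,16)  (15,17)  (15,18)  (17,19)
take (0,1); skip (0,7); take (12,13); skip (9,14); take (14,15); take (15,16); take (17,19).
Selected: (0,1) (12,13) (14,15) (15,16) (17,19)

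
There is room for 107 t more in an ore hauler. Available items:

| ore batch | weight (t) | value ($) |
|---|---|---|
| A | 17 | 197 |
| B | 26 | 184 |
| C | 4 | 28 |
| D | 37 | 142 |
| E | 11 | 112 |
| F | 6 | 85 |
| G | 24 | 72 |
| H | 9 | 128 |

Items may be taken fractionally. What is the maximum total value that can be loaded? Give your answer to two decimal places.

Ratios (sorted): H 14.22, F 14.17, A 11.59, E 10.18, B 7.08, C 7.00, D 3.84, G 3.00
take H (9 @ 128); take F (6 @ 85); take A (17 @ 197); take E (11 @ 112); take B (26 @ 184); take C (4 @ 28); take 34/37 of D → 130.49. Capacity used 107/107.
Total value = 864.49

864.49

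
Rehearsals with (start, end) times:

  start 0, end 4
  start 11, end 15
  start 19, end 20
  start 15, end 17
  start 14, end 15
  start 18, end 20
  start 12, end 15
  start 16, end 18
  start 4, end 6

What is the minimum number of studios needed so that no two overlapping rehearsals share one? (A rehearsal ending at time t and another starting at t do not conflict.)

3

starts: [0, 4, 11, 12, 14, 15, 16, 18, 19]
ends:   [4, 6, 15, 15, 15, 17, 18, 20, 20]
s0→1 e4→0 s4→1 e6→0 s11→1 s12→2 s14→3  — peak 3.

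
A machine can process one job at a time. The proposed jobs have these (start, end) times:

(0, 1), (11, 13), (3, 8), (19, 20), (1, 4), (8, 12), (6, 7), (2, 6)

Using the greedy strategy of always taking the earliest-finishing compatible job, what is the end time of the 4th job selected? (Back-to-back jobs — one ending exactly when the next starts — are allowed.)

By end time: (0,1), (1,4), (2,6), (6,7), (3,8), (8,12), (11,13), (19,20).
Pick (0,1); next start ≥ 1 → (1,4); next start ≥ 4 → (6,7); next start ≥ 7 → (8,12); next start ≥ 12 → (19,20).
Selected: (0,1) (1,4) (6,7) (8,12) (19,20)

12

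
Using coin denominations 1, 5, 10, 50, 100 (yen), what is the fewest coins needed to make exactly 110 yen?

110 − 1×100→10 − 1×10→0
Total coins = 1 + 1 = 2

2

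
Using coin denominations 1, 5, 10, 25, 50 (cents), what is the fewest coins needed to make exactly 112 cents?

112 − 2×50→12 − 1×10→2 − 2×1→0
Total coins = 2 + 1 + 2 = 5

5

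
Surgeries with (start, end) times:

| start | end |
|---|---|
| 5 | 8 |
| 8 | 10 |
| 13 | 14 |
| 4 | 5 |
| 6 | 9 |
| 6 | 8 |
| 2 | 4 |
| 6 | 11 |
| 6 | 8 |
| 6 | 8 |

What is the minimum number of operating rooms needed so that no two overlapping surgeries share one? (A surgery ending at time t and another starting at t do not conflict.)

6

Count concurrent intervals with a sweep; the peak is the room count.
Events (time:±→running): 2:+→1 4:-→0 4:+→1 5:-→0 5:+→1 6:+→2 6:+→3 6:+→4 6:+→5 6:+→6 … peak 6.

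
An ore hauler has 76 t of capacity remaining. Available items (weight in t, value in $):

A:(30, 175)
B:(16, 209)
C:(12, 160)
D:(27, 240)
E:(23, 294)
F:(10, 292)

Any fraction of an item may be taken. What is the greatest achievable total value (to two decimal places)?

Sort by value per unit weight and fill in that order.
Ratios (sorted): F 29.20, C 13.33, B 13.06, E 12.78, D 8.89, A 5.83
take F (10 @ 292); take C (12 @ 160); take B (16 @ 209); take E (23 @ 294); take 15/27 of D → 133.33. Capacity used 76/76.
Total value = 1088.33

1088.33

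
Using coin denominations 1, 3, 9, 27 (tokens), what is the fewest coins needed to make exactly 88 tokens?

6

88 = 3×27 + 2×3 + 1×1
Total coins = 3 + 2 + 1 = 6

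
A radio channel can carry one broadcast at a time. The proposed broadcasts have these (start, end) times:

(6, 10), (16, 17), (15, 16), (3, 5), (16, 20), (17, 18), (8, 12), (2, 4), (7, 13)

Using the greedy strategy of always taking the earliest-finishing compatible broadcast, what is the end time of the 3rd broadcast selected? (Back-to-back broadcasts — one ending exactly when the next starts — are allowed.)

16

Sort by end time and greedily take each interval whose start is ≥ the last chosen end.
Sorted by end: (2,4)  (3,5)  (6,10)  (8,12)  (7,13)  (15,16)  (16,17)  (17,18)  (16,20)
take (2,4); take (6,10); skip (8,12); skip (7,13); take (15,16); take (16,17); take (17,18).
Selected: (2,4) (6,10) (15,16) (16,17) (17,18)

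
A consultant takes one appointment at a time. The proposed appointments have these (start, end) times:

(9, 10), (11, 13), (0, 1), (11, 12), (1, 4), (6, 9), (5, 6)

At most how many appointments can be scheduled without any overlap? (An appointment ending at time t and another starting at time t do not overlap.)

6

Order by finish time; keep every interval that doesn't clash with the previous kept one.
By end time: (0,1), (1,4), (5,6), (6,9), (9,10), (11,12), (11,13).
Pick (0,1); next start ≥ 1 → (1,4); next start ≥ 4 → (5,6); next start ≥ 6 → (6,9); next start ≥ 9 → (9,10); next start ≥ 10 → (11,12).
Selected 6 appointments.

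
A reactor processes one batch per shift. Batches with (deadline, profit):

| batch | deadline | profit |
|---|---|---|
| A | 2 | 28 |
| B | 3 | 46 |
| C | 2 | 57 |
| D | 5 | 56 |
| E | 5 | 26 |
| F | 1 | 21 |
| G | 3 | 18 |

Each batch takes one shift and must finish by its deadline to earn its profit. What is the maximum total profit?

Take jobs in profit order; each goes to the latest open slot no later than its deadline.
By profit: C(d2,57), D(d5,56), B(d3,46), A(d2,28), E(d5,26), F(d1,21), G(d3,18)
C→slot 2; D→slot 5; B→slot 3; A→slot 1; E→slot 4; F skipped; G skipped.
Profit = 28 + 57 + 46 + 26 + 56 = 213

213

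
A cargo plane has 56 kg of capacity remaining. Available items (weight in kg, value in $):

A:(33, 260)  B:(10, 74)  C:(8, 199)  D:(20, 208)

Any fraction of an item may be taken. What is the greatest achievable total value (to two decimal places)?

627.61

Greedy by value/weight ratio, highest first.
Order: C (199/8=24.88) > D (208/20=10.40) > A (260/33=7.88) > B (74/10=7.40)
Fill: take C (8 @ 199) → take D (20 @ 208) → take 28/33 of A → 220.61; 56/56 used.
Total value = 627.61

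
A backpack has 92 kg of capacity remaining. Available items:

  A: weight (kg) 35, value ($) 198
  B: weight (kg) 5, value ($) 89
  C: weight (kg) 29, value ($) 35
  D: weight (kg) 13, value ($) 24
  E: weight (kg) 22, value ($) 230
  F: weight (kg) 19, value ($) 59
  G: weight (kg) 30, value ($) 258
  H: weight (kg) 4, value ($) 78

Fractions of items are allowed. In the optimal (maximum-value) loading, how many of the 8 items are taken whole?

Ratios (sorted): H 19.50, B 17.80, E 10.45, G 8.60, A 5.66, F 3.11, D 1.85, C 1.21
take H (4 @ 78); take B (5 @ 89); take E (22 @ 230); take G (30 @ 258); take 31/35 of A → 175.37. Capacity used 92/92.
4 item(s) taken whole; one partial (take 31/35 of A).

4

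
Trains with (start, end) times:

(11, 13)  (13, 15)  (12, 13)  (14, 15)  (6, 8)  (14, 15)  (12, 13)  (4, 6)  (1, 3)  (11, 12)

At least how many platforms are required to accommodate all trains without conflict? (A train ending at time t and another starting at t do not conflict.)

Count concurrent intervals with a sweep; the peak is the room count.
Events (time:±→running): 1:+→1 3:-→0 4:+→1 6:-→0 6:+→1 8:-→0 11:+→1 11:+→2 12:-→1 12:+→2 12:+→3 … peak 3.

3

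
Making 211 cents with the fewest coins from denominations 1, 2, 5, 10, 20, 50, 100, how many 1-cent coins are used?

Greedy: take as many of the largest coin as possible, then repeat with the remainder.
211 − 2×100→11 − 1×10→1 − 1×1→0
Count of 1: 1

1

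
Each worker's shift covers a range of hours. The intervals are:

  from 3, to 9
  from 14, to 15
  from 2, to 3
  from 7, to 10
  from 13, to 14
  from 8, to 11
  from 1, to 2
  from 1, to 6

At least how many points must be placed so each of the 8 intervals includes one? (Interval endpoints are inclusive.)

Sort by right endpoint; whenever an interval is uncovered, place a point at its right end.
By right end: [1,2]  [2,3]  [1,6]  [3,9]  [7,10]  [8,11]  [13,14]  [14,15]
[1,2] uncovered → point at 2; [3,9] uncovered → point at 9; [13,14] uncovered → point at 14.
Points: 2, 9, 14 (3 total).

3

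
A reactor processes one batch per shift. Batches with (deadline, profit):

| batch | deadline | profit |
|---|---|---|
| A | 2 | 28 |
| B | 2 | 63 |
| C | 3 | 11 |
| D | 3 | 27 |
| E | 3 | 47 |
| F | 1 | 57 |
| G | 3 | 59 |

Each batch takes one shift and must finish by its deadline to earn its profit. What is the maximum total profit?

Take jobs in profit order; each goes to the latest open slot no later than its deadline.
Profit order: B=63 G=59 F=57 E=47 A=28 D=27 C=11
Assign: B→slot 2, G→slot 3, F→slot 1, E skipped, A skipped, D skipped, C skipped.
Slots: [1:F] [2:B] [3:G]
Profit = 57 + 63 + 59 = 179

179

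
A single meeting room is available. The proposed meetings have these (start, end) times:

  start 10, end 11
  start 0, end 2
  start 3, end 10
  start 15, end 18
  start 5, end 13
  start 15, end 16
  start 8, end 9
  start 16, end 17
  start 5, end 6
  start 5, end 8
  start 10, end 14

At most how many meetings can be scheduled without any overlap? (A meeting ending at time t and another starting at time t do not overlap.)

6

By end time: (0,2), (5,6), (5,8), (8,9), (3,10), (10,11), (5,13), (10,14), (15,16), (16,17), (15,18).
Pick (0,2); next start ≥ 2 → (5,6); next start ≥ 6 → (8,9); next start ≥ 9 → (10,11); next start ≥ 11 → (15,16); next start ≥ 16 → (16,17).
Selected 6 meetings.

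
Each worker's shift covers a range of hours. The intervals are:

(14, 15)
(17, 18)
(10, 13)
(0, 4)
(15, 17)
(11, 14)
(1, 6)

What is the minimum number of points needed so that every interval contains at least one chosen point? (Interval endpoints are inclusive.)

Process intervals by earliest right end; each time one isn't hit yet, stab at its right endpoint.
Sorted: [0,4] [1,6] [10,13] [11,14] [14,15] [15,17] [17,18]
{[0,4],[1,6]} hit by 4; {[10,13],[11,14]} hit by 13; {[14,15],[15,17]} hit by 15; {[17,18]} hit by 18.
Points: 4, 13, 15, 18 (4 total).

4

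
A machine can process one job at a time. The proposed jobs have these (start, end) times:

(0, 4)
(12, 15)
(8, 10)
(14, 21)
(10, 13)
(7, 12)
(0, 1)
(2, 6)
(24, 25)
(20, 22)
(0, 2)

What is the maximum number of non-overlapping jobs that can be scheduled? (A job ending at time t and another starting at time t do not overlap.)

6

Order by finish time; keep every interval that doesn't clash with the previous kept one.
Sorted by end: (0,1)  (0,2)  (0,4)  (2,6)  (8,10)  (7,12)  (10,13)  (12,15)  (14,21)  (20,22)  (24,25)
take (0,1); take (2,6); take (8,10); take (10,13); take (14,21); take (24,25).
Selected 6 jobs.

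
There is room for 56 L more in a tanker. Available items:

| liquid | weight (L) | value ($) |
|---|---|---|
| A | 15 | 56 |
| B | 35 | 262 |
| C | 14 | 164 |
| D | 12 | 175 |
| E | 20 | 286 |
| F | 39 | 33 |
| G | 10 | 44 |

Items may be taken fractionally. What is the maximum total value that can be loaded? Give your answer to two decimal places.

699.86

Ratios (sorted): D 14.58, E 14.30, C 11.71, B 7.49, G 4.40, A 3.73, F 0.85
take D (12 @ 175); take E (20 @ 286); take C (14 @ 164); take 10/35 of B → 74.86. Capacity used 56/56.
Total value = 699.86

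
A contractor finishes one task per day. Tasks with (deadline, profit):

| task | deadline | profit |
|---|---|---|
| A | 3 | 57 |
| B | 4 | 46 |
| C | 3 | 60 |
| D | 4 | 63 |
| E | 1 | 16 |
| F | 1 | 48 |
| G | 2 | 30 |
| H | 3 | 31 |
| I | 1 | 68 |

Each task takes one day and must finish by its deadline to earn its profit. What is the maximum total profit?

248

Profit order: I=68 D=63 C=60 A=57 F=48 B=46 H=31 G=30 E=16
Assign: I→slot 1, D→slot 4, C→slot 3, A→slot 2, F skipped, B skipped, H skipped, G skipped, E skipped.
Slots: [1:I] [2:A] [3:C] [4:D]
Profit = 68 + 57 + 60 + 63 = 248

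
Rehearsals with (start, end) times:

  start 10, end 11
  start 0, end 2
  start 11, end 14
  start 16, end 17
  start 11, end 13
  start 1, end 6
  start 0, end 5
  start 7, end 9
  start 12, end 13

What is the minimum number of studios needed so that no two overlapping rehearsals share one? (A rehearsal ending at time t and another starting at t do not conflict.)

3

starts: [0, 0, 1, 7, 10, 11, 11, 12, 16]
ends:   [2, 5, 6, 9, 11, 13, 13, 14, 17]
s0→1 s0→2 s1→3  — peak 3.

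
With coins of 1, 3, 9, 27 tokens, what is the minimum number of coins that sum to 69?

5

Use the largest denomination that fits, subtract, and repeat.
69 = 2×27 + 1×9 + 2×3
Total coins = 2 + 1 + 2 = 5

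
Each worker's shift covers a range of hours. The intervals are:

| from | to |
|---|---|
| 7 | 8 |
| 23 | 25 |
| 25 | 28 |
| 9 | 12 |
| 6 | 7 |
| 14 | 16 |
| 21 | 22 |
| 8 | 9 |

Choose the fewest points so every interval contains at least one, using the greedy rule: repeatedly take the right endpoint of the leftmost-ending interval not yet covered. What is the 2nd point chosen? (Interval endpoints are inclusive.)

9

Process intervals by earliest right end; each time one isn't hit yet, stab at its right endpoint.
By right end: [6,7]  [7,8]  [8,9]  [9,12]  [14,16]  [21,22]  [23,25]  [25,28]
[6,7] uncovered → point at 7; [8,9] uncovered → point at 9; [14,16] uncovered → point at 16; [21,22] uncovered → point at 22; [23,25] uncovered → point at 25.
Points: 7, 9, 16, 22, 25 (5 total).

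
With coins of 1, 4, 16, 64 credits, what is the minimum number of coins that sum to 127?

127 = 1×64 + 3×16 + 3×4 + 3×1
Total coins = 1 + 3 + 3 + 3 = 10

10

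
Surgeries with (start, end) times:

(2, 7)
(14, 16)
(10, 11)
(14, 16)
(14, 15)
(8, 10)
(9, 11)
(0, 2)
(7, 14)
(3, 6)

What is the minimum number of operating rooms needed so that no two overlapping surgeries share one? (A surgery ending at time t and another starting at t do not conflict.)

3

The answer is the maximum number of intervals overlapping at any instant.
starts: [0, 2, 3, 7, 8, 9, 10, 14, 14, 14]
ends:   [2, 6, 7, 10, 11, 11, 14, 15, 16, 16]
s0→1 e2→0 s2→1 s3→2 e6→1 e7→0 s7→1 s8→2 s9→3  — peak 3.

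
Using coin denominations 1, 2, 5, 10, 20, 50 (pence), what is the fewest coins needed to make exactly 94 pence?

5

Use the largest denomination that fits, subtract, and repeat.
94 = 1×50 + 2×20 + 2×2
Total coins = 1 + 2 + 2 = 5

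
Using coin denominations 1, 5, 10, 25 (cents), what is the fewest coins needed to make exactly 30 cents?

2

Greedy: take as many of the largest coin as possible, then repeat with the remainder.
30 = 1×25 + 1×5
Total coins = 1 + 1 = 2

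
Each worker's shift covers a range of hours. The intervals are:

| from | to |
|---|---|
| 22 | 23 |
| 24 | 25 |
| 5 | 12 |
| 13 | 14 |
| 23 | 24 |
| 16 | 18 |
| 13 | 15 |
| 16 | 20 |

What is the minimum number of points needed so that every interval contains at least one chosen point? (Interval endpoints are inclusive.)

5

Process intervals by earliest right end; each time one isn't hit yet, stab at its right endpoint.
Sorted: [5,12] [13,14] [13,15] [16,18] [16,20] [22,23] [23,24] [24,25]
{[5,12]} hit by 12; {[13,14],[13,15]} hit by 14; {[16,18],[16,20]} hit by 18; {[22,23],[23,24]} hit by 23; {[24,25]} hit by 25.
Points: 12, 14, 18, 23, 25 (5 total).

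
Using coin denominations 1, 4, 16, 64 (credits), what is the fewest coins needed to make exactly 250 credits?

10

250 − 3×64→58 − 3×16→10 − 2×4→2 − 2×1→0
Total coins = 3 + 3 + 2 + 2 = 10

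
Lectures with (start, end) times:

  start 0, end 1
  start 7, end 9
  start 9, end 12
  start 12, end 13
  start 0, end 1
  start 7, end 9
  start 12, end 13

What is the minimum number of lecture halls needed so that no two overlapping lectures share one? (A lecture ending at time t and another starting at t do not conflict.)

2

The answer is the maximum number of intervals overlapping at any instant.
starts: [0, 0, 7, 7, 9, 12, 12]
ends:   [1, 1, 9, 9, 12, 13, 13]
s0→1 s0→2  — peak 2.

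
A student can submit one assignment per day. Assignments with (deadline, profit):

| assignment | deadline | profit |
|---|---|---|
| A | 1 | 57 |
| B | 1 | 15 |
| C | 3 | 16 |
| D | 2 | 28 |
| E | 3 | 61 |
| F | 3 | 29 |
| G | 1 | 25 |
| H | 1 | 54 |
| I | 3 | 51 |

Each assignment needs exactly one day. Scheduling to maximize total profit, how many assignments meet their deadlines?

By profit: E(d3,61), A(d1,57), H(d1,54), I(d3,51), F(d3,29), D(d2,28), G(d1,25), C(d3,16), B(d1,15)
E→slot 3; A→slot 1; H skipped; I→slot 2; F skipped; D skipped; G skipped; C skipped; B skipped.
3 of 9 scheduled.

3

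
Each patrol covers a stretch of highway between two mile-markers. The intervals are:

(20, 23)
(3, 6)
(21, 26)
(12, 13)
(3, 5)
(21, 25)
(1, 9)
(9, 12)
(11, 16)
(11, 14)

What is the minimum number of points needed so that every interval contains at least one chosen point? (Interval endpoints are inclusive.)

3

By right end: [3,5]  [3,6]  [1,9]  [9,12]  [12,13]  [11,14]  [11,16]  [20,23]  [21,25]  [21,26]
[3,5] uncovered → point at 5; [9,12] uncovered → point at 12; [20,23] uncovered → point at 23.
Points: 5, 12, 23 (3 total).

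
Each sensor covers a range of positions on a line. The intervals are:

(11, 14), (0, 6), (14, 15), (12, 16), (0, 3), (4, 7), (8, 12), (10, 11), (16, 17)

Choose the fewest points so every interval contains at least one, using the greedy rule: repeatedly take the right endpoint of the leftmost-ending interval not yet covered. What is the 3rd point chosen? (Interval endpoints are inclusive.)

Sort by right endpoint; whenever an interval is uncovered, place a point at its right end.
Sorted: [0,3] [0,6] [4,7] [10,11] [8,12] [11,14] [14,15] [12,16] [16,17]
{[0,3],[0,6]} hit by 3; {[4,7]} hit by 7; {[10,11],[8,12],[11,14]} hit by 11; {[14,15],[12,16]} hit by 15; {[16,17]} hit by 17.
Points: 3, 7, 11, 15, 17 (5 total).

11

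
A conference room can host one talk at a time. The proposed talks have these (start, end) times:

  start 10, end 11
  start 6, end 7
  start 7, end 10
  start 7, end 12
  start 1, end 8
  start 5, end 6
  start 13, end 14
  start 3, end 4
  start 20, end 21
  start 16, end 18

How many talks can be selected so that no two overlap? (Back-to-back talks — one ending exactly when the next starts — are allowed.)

8

Order by finish time; keep every interval that doesn't clash with the previous kept one.
Sorted by end: (3,4)  (5,6)  (6,7)  (1,8)  (7,10)  (10,11)  (7,12)  (13,14)  (16,18)  (20,21)
take (3,4); take (5,6); take (6,7); take (7,10); take (10,11); skip (7,12); take (13,14); take (16,18); take (20,21).
Selected 8 talks.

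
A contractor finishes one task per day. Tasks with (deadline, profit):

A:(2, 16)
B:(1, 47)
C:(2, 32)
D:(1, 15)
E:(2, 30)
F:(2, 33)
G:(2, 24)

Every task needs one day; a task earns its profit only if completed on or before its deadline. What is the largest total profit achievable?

Profit order: B=47 F=33 C=32 E=30 G=24 A=16 D=15
Assign: B→slot 1, F→slot 2, C skipped, E skipped, G skipped, A skipped, D skipped.
Slots: [1:B] [2:F]
Profit = 47 + 33 = 80

80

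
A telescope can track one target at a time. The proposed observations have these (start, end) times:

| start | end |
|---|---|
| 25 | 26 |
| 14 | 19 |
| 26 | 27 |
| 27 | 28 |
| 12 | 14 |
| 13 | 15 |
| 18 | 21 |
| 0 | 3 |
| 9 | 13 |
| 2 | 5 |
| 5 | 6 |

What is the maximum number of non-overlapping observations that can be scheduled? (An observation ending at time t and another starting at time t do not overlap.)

By end time: (0,3), (2,5), (5,6), (9,13), (12,14), (13,15), (14,19), (18,21), (25,26), (26,27), (27,28).
Pick (0,3); next start ≥ 3 → (5,6); next start ≥ 6 → (9,13); next start ≥ 13 → (13,15); next start ≥ 15 → (18,21); next start ≥ 21 → (25,26); next start ≥ 26 → (26,27); next start ≥ 27 → (27,28).
Selected 8 observations.

8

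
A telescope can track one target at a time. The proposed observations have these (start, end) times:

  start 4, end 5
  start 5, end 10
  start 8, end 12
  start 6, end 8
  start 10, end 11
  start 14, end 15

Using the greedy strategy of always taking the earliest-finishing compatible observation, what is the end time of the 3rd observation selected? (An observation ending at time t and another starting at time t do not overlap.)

11

Sort by end time and greedily take each interval whose start is ≥ the last chosen end.
Sorted by end: (4,5)  (6,8)  (5,10)  (10,11)  (8,12)  (14,15)
take (4,5); take (6,8); skip (5,10); take (10,11); take (14,15).
Selected: (4,5) (6,8) (10,11) (14,15)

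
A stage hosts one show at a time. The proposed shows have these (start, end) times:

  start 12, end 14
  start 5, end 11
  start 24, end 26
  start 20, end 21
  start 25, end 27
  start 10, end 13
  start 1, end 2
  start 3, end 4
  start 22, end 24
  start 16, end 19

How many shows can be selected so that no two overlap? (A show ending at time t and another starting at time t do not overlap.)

By end time: (1,2), (3,4), (5,11), (10,13), (12,14), (16,19), (20,21), (22,24), (24,26), (25,27).
Pick (1,2); next start ≥ 2 → (3,4); next start ≥ 4 → (5,11); next start ≥ 11 → (12,14); next start ≥ 14 → (16,19); next start ≥ 19 → (20,21); next start ≥ 21 → (22,24); next start ≥ 24 → (24,26).
Selected 8 shows.

8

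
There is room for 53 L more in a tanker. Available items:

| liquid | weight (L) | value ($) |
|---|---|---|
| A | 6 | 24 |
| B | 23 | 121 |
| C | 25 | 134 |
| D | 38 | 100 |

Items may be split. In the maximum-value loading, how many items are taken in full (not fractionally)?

Sort by value per unit weight and fill in that order.
Ratios (sorted): C 5.36, B 5.26, A 4.00, D 2.63
take C (25 @ 134); take B (23 @ 121); take 5/6 of A → 20.00. Capacity used 53/53.
2 item(s) taken whole; one partial (take 5/6 of A).

2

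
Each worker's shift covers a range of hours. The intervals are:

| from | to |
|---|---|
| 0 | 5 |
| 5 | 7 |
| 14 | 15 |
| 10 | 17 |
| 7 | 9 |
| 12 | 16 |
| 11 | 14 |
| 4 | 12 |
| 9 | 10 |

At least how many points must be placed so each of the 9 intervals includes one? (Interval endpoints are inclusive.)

Sorted: [0,5] [5,7] [7,9] [9,10] [4,12] [11,14] [14,15] [12,16] [10,17]
{[0,5],[5,7]} hit by 5; {[7,9],[9,10],[4,12]} hit by 9; {[11,14],[14,15],[12,16],[10,17]} hit by 14.
Points: 5, 9, 14 (3 total).

3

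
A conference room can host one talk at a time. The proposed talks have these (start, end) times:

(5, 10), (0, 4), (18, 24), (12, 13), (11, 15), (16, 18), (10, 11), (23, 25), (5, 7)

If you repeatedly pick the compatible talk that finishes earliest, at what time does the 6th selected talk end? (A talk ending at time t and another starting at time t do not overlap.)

Order by finish time; keep every interval that doesn't clash with the previous kept one.
By end time: (0,4), (5,7), (5,10), (10,11), (12,13), (11,15), (16,18), (18,24), (23,25).
Pick (0,4); next start ≥ 4 → (5,7); next start ≥ 7 → (10,11); next start ≥ 11 → (12,13); next start ≥ 13 → (16,18); next start ≥ 18 → (18,24).
Selected: (0,4) (5,7) (10,11) (12,13) (16,18) (18,24)

24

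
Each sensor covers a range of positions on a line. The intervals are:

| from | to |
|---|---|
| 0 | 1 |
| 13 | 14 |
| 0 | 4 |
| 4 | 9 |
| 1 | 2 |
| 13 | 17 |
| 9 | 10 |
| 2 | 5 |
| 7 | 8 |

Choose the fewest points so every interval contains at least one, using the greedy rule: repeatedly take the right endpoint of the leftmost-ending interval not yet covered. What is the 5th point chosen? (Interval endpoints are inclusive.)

14

Process intervals by earliest right end; each time one isn't hit yet, stab at its right endpoint.
By right end: [0,1]  [1,2]  [0,4]  [2,5]  [7,8]  [4,9]  [9,10]  [13,14]  [13,17]
[0,1] uncovered → point at 1; [2,5] uncovered → point at 5; [7,8] uncovered → point at 8; [9,10] uncovered → point at 10; [13,14] uncovered → point at 14.
Points: 1, 5, 8, 10, 14 (5 total).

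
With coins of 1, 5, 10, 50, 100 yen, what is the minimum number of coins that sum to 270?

5

Greedy: take as many of the largest coin as possible, then repeat with the remainder.
270 − 2×100→70 − 1×50→20 − 2×10→0
Total coins = 2 + 1 + 2 = 5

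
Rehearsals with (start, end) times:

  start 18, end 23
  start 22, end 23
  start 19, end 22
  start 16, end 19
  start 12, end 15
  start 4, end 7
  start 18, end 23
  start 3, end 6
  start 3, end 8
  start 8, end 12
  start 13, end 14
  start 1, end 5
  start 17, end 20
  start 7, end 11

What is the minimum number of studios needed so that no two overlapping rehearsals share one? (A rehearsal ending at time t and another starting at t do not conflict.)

4

Count concurrent intervals with a sweep; the peak is the room count.
starts: [1, 3, 3, 4, 7, 8, 12, 13, 16, 17, 18, 18, 19, 22]
ends:   [5, 6, 7, 8, 11, 12, 14, 15, 19, 20, 22, 23, 23, 23]
s1→1 s3→2 s3→3 s4→4  — peak 4.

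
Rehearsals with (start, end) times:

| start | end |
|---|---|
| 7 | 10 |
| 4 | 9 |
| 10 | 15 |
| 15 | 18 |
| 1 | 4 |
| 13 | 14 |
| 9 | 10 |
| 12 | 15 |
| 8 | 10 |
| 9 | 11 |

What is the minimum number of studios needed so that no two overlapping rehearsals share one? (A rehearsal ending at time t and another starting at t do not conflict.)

The answer is the maximum number of intervals overlapping at any instant.
Events (time:±→running): 1:+→1 4:-→0 4:+→1 7:+→2 8:+→3 9:-→2 9:+→3 9:+→4 … peak 4.

4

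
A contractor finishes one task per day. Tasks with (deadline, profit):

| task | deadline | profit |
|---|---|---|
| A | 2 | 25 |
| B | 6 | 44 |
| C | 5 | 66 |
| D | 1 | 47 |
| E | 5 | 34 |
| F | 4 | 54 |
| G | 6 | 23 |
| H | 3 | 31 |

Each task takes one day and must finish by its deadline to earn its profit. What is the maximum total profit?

276

Sort by profit descending; place each in the latest free slot ≤ its deadline.
Profit order: C=66 F=54 D=47 B=44 E=34 H=31 A=25 G=23
Assign: C→slot 5, F→slot 4, D→slot 1, B→slot 6, E→slot 3, H→slot 2, A skipped, G skipped.
Slots: [1:D] [2:H] [3:E] [4:F] [5:C] [6:B]
Profit = 47 + 31 + 34 + 54 + 66 + 44 = 276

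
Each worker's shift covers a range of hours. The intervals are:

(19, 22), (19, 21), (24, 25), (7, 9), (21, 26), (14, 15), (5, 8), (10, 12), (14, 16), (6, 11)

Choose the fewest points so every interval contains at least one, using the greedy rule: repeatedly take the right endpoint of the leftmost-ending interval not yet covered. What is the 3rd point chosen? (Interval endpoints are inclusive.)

Sort by right endpoint; whenever an interval is uncovered, place a point at its right end.
By right end: [5,8]  [7,9]  [6,11]  [10,12]  [14,15]  [14,16]  [19,21]  [19,22]  [24,25]  [21,26]
[5,8] uncovered → point at 8; [10,12] uncovered → point at 12; [14,15] uncovered → point at 15; [19,21] uncovered → point at 21; [24,25] uncovered → point at 25.
Points: 8, 12, 15, 21, 25 (5 total).

15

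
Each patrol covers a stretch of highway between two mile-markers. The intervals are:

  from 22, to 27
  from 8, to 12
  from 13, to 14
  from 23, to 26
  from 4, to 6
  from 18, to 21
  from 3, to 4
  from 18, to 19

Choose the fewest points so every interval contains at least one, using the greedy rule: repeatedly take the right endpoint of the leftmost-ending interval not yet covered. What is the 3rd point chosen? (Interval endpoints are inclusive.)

14

Sort by right endpoint; whenever an interval is uncovered, place a point at its right end.
Sorted: [3,4] [4,6] [8,12] [13,14] [18,19] [18,21] [23,26] [22,27]
{[3,4],[4,6]} hit by 4; {[8,12]} hit by 12; {[13,14]} hit by 14; {[18,19],[18,21]} hit by 19; {[23,26],[22,27]} hit by 26.
Points: 4, 12, 14, 19, 26 (5 total).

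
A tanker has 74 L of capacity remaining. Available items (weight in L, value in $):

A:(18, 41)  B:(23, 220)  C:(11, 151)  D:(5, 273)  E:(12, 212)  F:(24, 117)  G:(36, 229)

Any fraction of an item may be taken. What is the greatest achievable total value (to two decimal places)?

1002.31

Ratios (sorted): D 54.60, E 17.67, C 13.73, B 9.57, G 6.36, F 4.88, A 2.28
take D (5 @ 273); take E (12 @ 212); take C (11 @ 151); take B (23 @ 220); take 23/36 of G → 146.31. Capacity used 74/74.
Total value = 1002.31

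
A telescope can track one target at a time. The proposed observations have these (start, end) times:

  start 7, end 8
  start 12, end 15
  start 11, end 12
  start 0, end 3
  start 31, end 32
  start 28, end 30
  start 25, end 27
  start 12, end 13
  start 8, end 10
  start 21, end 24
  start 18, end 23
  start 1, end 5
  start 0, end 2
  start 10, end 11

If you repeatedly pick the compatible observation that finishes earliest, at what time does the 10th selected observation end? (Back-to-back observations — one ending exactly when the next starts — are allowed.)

32

Order by finish time; keep every interval that doesn't clash with the previous kept one.
By end time: (0,2), (0,3), (1,5), (7,8), (8,10), (10,11), (11,12), (12,13), (12,15), (18,23), (21,24), (25,27), (28,30), (31,32).
Pick (0,2); next start ≥ 2 → (7,8); next start ≥ 8 → (8,10); next start ≥ 10 → (10,11); next start ≥ 11 → (11,12); next start ≥ 12 → (12,13); next start ≥ 13 → (18,23); next start ≥ 23 → (25,27); next start ≥ 27 → (28,30); next start ≥ 30 → (31,32).
Selected: (0,2) (7,8) (8,10) (10,11) (11,12) (12,13) (18,23) (25,27) (28,30) (31,32)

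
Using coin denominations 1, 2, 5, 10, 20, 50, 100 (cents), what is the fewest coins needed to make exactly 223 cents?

223 = 2×100 + 1×20 + 1×2 + 1×1
Total coins = 2 + 1 + 1 + 1 = 5

5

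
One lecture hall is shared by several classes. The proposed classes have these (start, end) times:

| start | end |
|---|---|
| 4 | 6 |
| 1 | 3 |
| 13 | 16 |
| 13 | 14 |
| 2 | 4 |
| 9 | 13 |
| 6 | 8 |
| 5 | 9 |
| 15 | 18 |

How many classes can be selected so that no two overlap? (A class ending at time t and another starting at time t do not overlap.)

Order by finish time; keep every interval that doesn't clash with the previous kept one.
By end time: (1,3), (2,4), (4,6), (6,8), (5,9), (9,13), (13,14), (13,16), (15,18).
Pick (1,3); next start ≥ 3 → (4,6); next start ≥ 6 → (6,8); next start ≥ 8 → (9,13); next start ≥ 13 → (13,14); next start ≥ 14 → (15,18).
Selected 6 classes.

6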